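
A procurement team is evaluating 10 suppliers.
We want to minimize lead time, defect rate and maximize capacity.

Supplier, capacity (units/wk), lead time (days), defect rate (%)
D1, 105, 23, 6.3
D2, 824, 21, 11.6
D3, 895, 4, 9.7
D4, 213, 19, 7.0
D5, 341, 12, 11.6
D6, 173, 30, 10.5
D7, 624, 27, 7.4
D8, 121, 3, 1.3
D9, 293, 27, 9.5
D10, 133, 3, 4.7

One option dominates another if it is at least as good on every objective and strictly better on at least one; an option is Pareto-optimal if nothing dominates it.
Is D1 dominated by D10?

D10 vs D1: capacity 133≥105, lead time 3≤23, defect rate 4.7≤6.3 — D10 is at least as good on every objective with at least one strict improvement.

Yes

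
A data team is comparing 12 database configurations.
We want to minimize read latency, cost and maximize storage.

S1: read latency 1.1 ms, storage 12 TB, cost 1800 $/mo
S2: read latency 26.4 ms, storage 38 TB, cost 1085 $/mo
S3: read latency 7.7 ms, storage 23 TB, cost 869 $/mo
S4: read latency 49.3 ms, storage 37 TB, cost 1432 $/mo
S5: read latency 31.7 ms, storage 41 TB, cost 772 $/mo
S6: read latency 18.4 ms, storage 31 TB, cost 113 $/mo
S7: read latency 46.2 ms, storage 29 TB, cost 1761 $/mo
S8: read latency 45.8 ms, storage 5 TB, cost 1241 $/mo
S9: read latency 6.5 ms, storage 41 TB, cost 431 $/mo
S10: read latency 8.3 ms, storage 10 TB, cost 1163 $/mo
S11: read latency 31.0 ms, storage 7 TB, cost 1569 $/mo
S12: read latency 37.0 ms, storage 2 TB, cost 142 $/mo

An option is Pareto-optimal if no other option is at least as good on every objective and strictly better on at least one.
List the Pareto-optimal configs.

S1, S6, S9

S1: not dominated (best read latency).
S2: dominated by S9 (read latency 6.5≤26.4, storage 41≥38, cost 431≤1085).
S3: dominated by S9 (read latency 6.5≤7.7, storage 41≥23, cost 431≤869).
S4: dominated by S2 (read latency 26.4≤49.3, storage 38≥37, cost 1085≤1432).
S5: dominated by S9 (read latency 6.5≤31.7, storage 41≥41, cost 431≤772).
S6: not dominated (best cost).
S7: dominated by S2 (read latency 26.4≤46.2, storage 38≥29, cost 1085≤1761).
S8: dominated by S2 (read latency 26.4≤45.8, storage 38≥5, cost 1085≤1241).
S9: not dominated.
S10: dominated by S3 (read latency 7.7≤8.3, storage 23≥10, cost 869≤1163).
S11: dominated by S2 (read latency 26.4≤31.0, storage 38≥7, cost 1085≤1569).
S12: dominated by S6 (read latency 18.4≤37.0, storage 31≥2, cost 113≤142).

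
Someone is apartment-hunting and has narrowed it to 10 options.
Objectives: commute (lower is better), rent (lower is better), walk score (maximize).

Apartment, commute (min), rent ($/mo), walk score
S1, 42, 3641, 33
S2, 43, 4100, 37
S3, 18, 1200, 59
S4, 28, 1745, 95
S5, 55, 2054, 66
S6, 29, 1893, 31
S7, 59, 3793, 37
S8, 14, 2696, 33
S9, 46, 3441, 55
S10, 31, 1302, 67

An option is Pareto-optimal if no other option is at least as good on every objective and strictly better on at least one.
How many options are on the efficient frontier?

4

S1: dominated by S3 (commute 18≤42, rent 1200≤3641, walk score 59≥33).
S2: dominated by S3 (commute 18≤43, rent 1200≤4100, walk score 59≥37).
S3: not dominated (best rent).
S4: not dominated (best walk score).
S5: dominated by S4 (commute 28≤55, rent 1745≤2054, walk score 95≥66).
S6: dominated by S3 (commute 18≤29, rent 1200≤1893, walk score 59≥31).
S7: dominated by S3 (commute 18≤59, rent 1200≤3793, walk score 59≥37).
S8: not dominated (best commute).
S9: dominated by S3 (commute 18≤46, rent 1200≤3441, walk score 59≥55).
S10: not dominated.
Pareto-optimal: S3, S4, S8, S10 → 4.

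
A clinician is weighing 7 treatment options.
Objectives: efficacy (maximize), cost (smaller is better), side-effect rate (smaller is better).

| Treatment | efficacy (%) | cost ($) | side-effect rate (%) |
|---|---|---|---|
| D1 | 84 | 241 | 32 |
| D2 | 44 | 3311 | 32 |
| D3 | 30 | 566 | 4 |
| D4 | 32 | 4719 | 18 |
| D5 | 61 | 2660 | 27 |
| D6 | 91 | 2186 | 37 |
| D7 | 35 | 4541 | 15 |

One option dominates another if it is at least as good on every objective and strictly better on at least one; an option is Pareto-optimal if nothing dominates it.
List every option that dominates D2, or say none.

D1, D5

D1: efficacy 84≥44, cost 241≤3311, side-effect rate 32≤32 — dominates D2.
D5: efficacy 61≥44, cost 2660≤3311, side-effect rate 27≤32 — dominates D2.
Others (D3, D4, D6, D7) are each worse than D2 on at least one objective.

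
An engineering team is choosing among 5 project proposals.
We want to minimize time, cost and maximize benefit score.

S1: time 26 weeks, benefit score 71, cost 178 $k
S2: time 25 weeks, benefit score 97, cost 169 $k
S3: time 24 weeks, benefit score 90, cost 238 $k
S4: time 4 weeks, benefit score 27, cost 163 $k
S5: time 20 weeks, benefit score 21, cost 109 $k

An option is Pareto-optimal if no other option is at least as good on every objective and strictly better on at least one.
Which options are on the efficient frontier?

S2, S3, S4, S5

S1: dominated by S2 (time 25≤26, benefit score 97≥71, cost 169≤178).
S2: not dominated (best benefit score).
S3: not dominated.
S4: not dominated (best time).
S5: not dominated (best cost).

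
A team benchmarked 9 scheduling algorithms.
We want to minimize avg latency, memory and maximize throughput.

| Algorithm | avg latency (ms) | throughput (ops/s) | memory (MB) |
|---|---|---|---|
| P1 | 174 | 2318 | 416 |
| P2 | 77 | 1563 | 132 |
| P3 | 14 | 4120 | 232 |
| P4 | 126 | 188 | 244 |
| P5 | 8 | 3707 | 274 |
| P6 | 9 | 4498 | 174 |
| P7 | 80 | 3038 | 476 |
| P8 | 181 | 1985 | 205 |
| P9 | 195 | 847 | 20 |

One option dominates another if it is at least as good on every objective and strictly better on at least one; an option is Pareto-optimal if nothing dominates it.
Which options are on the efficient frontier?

P2, P5, P6, P9

P1: dominated by P3 (avg latency 14≤174, throughput 4120≥2318, memory 232≤416).
P2: not dominated.
P3: dominated by P6 (avg latency 9≤14, throughput 4498≥4120, memory 174≤232).
P4: dominated by P2 (avg latency 77≤126, throughput 1563≥188, memory 132≤244).
P5: not dominated (best avg latency).
P6: not dominated (best throughput).
P7: dominated by P3 (avg latency 14≤80, throughput 4120≥3038, memory 232≤476).
P8: dominated by P6 (avg latency 9≤181, throughput 4498≥1985, memory 174≤205).
P9: not dominated (best memory).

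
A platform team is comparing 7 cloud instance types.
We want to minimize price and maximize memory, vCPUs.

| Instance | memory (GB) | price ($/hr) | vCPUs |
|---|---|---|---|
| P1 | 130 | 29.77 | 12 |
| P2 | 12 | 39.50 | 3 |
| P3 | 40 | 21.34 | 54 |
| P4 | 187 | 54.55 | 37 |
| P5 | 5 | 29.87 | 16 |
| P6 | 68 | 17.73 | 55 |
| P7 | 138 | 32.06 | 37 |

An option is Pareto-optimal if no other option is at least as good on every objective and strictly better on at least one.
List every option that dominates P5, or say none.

P3: memory 40≥5, price 21.34≤29.87, vCPUs 54≥16 — dominates P5.
P6: memory 68≥5, price 17.73≤29.87, vCPUs 55≥16 — dominates P5.
Others (P1, P2, P4, P7) are each worse than P5 on at least one objective.

P3, P6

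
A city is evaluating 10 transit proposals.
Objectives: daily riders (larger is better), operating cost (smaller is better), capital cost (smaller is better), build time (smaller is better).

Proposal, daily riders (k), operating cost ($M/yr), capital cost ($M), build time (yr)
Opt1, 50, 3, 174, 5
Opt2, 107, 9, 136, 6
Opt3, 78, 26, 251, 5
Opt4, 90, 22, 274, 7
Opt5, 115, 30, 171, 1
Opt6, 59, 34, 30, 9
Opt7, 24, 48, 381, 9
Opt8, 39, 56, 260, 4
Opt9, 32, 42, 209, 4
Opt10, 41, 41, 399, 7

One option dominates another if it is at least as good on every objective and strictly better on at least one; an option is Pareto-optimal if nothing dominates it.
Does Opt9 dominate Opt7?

Opt9 vs Opt7: daily riders 32≥24, operating cost 42≤48, capital cost 209≤381, build time 4≤9 — Opt9 is at least as good on every objective with at least one strict improvement.

Yes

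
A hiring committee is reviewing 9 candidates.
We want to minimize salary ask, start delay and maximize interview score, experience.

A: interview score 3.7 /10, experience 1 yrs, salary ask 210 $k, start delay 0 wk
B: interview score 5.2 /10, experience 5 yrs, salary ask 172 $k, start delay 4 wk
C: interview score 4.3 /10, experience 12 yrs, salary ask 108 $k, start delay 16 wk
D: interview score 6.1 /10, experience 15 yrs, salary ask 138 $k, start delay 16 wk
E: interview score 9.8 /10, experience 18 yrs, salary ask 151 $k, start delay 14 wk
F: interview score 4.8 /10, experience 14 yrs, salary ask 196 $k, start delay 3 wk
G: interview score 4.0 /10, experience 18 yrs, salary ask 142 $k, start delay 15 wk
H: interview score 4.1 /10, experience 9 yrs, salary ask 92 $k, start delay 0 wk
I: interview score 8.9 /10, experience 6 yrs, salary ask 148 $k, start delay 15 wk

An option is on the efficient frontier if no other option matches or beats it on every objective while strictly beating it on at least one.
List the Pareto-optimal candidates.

A: dominated by H (interview score 4.1≥3.7, experience 9≥1, salary ask 92≤210, start delay 0≤0).
B: not dominated.
C: not dominated.
D: not dominated.
E: not dominated (best interview score).
F: not dominated.
G: not dominated.
H: not dominated (best salary ask).
I: not dominated.

B, C, D, E, F, G, H, I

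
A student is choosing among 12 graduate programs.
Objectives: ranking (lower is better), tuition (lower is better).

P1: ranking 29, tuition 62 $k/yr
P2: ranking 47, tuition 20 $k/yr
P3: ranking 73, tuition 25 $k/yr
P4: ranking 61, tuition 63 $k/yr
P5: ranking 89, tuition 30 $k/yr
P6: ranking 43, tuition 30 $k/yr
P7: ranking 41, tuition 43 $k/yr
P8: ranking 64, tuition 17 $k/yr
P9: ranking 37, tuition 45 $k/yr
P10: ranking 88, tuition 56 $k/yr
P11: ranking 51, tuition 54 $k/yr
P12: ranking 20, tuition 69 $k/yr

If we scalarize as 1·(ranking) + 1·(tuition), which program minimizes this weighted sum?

P2

P1: 1·29 + 1·62 = 91
P2: 1·47 + 1·20 = 67
P3: 1·73 + 1·25 = 98
P4: 1·61 + 1·63 = 124
P5: 1·89 + 1·30 = 119
P6: 1·43 + 1·30 = 73
P7: 1·41 + 1·43 = 84
P8: 1·64 + 1·17 = 81
P9: 1·37 + 1·45 = 82
P10: 1·88 + 1·56 = 144
P11: 1·51 + 1·54 = 105
P12: 1·20 + 1·69 = 89
Lowest: P2 at 67.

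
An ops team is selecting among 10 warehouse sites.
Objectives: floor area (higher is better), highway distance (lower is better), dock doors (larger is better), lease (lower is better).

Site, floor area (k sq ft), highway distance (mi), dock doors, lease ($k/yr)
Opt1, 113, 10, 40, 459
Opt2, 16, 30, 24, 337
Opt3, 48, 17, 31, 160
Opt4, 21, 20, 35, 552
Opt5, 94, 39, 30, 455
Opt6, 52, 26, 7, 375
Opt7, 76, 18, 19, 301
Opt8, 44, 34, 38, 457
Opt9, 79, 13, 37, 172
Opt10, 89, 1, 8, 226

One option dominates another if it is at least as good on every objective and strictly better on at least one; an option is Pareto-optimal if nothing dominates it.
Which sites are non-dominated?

Opt1: not dominated (best floor area).
Opt2: dominated by Opt3 (floor area 48≥16, highway distance 17≤30, dock doors 31≥24, lease 160≤337).
Opt3: not dominated (best lease).
Opt4: dominated by Opt1 (floor area 113≥21, highway distance 10≤20, dock doors 40≥35, lease 459≤552).
Opt5: not dominated.
Opt6: dominated by Opt7 (floor area 76≥52, highway distance 18≤26, dock doors 19≥7, lease 301≤375).
Opt7: dominated by Opt9 (floor area 79≥76, highway distance 13≤18, dock doors 37≥19, lease 172≤301).
Opt8: not dominated.
Opt9: not dominated.
Opt10: not dominated (best highway distance).

Opt1, Opt3, Opt5, Opt8, Opt9, Opt10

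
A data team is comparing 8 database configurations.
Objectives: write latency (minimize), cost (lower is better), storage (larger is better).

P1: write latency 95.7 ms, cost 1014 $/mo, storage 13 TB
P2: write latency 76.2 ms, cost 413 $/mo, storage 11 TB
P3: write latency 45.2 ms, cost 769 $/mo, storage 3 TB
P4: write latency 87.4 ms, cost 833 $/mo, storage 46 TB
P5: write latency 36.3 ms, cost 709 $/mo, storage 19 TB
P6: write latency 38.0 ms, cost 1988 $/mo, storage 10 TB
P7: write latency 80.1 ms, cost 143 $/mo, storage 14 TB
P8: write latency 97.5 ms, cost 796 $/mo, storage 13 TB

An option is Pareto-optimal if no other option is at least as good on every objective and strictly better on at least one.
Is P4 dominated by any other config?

No

P1: worse on write latency (95.7 vs 87.4).
P2: worse on storage (11 vs 46).
P3: worse on storage (3 vs 46).
P5: worse on storage (19 vs 46).
P6: worse on cost (1988 vs 833).
P7: worse on storage (14 vs 46).
P8: worse on write latency (97.5 vs 87.4).
No option is at least as good as P4 on every objective and strictly better on one.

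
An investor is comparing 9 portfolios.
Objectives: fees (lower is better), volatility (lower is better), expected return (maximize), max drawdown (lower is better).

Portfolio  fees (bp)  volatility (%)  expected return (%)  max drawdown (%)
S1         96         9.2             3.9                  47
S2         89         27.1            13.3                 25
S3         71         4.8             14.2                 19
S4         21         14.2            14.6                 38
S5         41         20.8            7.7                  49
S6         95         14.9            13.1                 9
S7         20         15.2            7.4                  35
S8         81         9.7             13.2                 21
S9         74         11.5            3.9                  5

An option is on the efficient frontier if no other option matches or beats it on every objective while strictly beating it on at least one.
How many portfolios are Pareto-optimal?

5

S1: dominated by S3 (fees 71≤96, volatility 4.8≤9.2, expected return 14.2≥3.9, max drawdown 19≤47).
S2: dominated by S3 (fees 71≤89, volatility 4.8≤27.1, expected return 14.2≥13.3, max drawdown 19≤25).
S3: not dominated (best volatility).
S4: not dominated (best expected return).
S5: dominated by S4 (fees 21≤41, volatility 14.2≤20.8, expected return 14.6≥7.7, max drawdown 38≤49).
S6: not dominated.
S7: not dominated (best fees).
S8: dominated by S3 (fees 71≤81, volatility 4.8≤9.7, expected return 14.2≥13.2, max drawdown 19≤21).
S9: not dominated (best max drawdown).
Pareto-optimal: S3, S4, S6, S7, S9 → 5.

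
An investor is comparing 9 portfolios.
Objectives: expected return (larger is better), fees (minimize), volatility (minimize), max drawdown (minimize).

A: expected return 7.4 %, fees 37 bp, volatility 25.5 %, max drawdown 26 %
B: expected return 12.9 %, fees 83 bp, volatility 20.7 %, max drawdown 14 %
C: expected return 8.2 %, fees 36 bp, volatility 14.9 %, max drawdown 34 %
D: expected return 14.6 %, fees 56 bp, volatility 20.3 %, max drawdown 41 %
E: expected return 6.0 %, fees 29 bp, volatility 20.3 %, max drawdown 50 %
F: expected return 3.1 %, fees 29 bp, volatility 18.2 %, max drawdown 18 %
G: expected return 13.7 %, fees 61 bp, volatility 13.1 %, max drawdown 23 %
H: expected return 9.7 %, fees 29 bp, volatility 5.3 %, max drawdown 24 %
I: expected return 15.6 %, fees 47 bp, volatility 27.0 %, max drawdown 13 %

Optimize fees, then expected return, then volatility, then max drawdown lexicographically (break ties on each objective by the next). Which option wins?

H

First minimize fees: best is 29, kept {E, F, H}.
Then maximize expected return: best is 9.7, kept {H}.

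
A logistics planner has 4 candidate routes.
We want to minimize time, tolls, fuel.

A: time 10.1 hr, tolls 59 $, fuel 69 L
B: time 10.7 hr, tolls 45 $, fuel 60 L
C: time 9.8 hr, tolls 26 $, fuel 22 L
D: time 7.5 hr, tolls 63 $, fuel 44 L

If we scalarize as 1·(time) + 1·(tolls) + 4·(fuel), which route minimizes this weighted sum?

A: 1·10.1 + 1·59 + 4·69 = 345.1
B: 1·10.7 + 1·45 + 4·60 = 295.7
C: 1·9.8 + 1·26 + 4·22 = 123.8
D: 1·7.5 + 1·63 + 4·44 = 246.5
Lowest: C at 123.8.

C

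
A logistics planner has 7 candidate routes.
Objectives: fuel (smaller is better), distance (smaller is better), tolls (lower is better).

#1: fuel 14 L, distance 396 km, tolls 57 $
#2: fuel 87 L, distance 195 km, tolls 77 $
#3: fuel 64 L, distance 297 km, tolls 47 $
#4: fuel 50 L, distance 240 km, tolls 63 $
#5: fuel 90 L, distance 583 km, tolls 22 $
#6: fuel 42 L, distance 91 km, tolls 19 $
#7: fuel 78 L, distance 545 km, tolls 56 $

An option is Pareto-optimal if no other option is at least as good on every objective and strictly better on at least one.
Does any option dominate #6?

#1: worse on distance (396 vs 91).
#2: worse on fuel (87 vs 42).
#3: worse on fuel (64 vs 42).
#4: worse on fuel (50 vs 42).
#5: worse on fuel (90 vs 42).
#7: worse on fuel (78 vs 42).
No option is at least as good as #6 on every objective and strictly better on one.

No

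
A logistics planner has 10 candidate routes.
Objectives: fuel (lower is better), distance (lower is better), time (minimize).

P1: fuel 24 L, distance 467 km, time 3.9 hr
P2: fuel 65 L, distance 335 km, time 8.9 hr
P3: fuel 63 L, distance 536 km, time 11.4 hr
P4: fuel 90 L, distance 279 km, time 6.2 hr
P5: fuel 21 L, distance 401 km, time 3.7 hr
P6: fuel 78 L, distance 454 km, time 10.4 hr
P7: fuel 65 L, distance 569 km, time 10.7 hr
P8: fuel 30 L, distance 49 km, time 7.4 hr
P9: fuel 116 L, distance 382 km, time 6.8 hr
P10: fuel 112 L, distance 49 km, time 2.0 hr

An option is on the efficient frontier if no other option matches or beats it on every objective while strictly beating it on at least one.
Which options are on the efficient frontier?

P1: dominated by P5 (fuel 21≤24, distance 401≤467, time 3.7≤3.9).
P2: dominated by P8 (fuel 30≤65, distance 49≤335, time 7.4≤8.9).
P3: dominated by P1 (fuel 24≤63, distance 467≤536, time 3.9≤11.4).
P4: not dominated.
P5: not dominated (best fuel).
P6: dominated by P2 (fuel 65≤78, distance 335≤454, time 8.9≤10.4).
P7: dominated by P1 (fuel 24≤65, distance 467≤569, time 3.9≤10.7).
P8: not dominated.
P9: dominated by P4 (fuel 90≤116, distance 279≤382, time 6.2≤6.8).
P10: not dominated (best time).

P4, P5, P8, P10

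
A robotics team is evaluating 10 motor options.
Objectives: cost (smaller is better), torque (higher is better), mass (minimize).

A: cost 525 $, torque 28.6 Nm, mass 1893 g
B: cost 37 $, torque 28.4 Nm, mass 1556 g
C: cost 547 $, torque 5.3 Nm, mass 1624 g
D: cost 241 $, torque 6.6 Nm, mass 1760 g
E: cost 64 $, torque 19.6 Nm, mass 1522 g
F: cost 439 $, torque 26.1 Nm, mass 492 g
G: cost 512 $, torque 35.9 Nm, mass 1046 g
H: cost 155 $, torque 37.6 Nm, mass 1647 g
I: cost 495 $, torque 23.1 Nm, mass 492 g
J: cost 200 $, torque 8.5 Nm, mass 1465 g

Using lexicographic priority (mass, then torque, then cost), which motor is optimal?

F

First minimize mass: best is 492, kept {F, I}.
Then maximize torque: best is 26.1, kept {F}.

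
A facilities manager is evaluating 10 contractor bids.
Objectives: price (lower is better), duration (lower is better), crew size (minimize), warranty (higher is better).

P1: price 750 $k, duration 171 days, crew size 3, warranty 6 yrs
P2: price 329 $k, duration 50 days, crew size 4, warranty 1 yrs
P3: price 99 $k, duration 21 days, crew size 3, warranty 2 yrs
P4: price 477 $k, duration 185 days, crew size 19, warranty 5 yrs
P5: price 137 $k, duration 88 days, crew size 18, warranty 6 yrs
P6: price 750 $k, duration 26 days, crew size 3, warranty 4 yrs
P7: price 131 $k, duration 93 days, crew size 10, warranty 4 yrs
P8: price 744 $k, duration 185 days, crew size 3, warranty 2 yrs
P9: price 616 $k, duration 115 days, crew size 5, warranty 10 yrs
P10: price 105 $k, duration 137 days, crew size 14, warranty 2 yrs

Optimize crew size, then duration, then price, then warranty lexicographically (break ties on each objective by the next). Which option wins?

First minimize crew size: best is 3, kept {P1, P3, P6, P8}.
Then minimize duration: best is 21, kept {P3}.

P3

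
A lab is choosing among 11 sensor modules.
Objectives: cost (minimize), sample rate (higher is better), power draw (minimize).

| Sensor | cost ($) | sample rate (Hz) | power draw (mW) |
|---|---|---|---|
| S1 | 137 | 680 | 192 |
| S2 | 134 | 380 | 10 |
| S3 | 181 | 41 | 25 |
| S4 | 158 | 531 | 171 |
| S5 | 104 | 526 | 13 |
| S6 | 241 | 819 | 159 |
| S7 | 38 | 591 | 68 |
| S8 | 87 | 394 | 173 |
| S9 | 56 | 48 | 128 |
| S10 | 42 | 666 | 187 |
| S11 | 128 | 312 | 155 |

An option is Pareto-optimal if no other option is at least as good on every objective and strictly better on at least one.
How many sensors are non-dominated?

6

S1: not dominated.
S2: not dominated (best power draw).
S3: dominated by S2 (cost 134≤181, sample rate 380≥41, power draw 10≤25).
S4: dominated by S7 (cost 38≤158, sample rate 591≥531, power draw 68≤171).
S5: not dominated.
S6: not dominated (best sample rate).
S7: not dominated (best cost).
S8: dominated by S7 (cost 38≤87, sample rate 591≥394, power draw 68≤173).
S9: dominated by S7 (cost 38≤56, sample rate 591≥48, power draw 68≤128).
S10: not dominated.
S11: dominated by S5 (cost 104≤128, sample rate 526≥312, power draw 13≤155).
Pareto-optimal: S1, S2, S5, S6, S7, S10 → 6.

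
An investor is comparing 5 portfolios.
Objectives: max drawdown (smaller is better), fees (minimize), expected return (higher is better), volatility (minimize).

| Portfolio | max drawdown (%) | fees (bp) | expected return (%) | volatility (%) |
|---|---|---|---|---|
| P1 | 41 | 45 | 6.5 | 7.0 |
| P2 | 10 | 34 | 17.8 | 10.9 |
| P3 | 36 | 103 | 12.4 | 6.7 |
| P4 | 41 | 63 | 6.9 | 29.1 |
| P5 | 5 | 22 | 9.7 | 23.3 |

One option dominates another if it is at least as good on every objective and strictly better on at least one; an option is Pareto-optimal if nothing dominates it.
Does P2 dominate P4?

P2 vs P4: max drawdown 10≤41, fees 34≤63, expected return 17.8≥6.9, volatility 10.9≤29.1 — P2 is at least as good on every objective with at least one strict improvement.

Yes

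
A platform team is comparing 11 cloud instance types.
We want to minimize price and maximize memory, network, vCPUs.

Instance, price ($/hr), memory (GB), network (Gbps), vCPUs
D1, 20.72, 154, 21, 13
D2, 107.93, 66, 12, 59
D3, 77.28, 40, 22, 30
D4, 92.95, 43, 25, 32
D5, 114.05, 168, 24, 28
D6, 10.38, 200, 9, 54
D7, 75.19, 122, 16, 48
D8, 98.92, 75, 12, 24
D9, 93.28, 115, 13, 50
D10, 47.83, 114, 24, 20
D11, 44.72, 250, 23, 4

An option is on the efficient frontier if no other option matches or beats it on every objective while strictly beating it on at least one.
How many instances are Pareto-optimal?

10

D1: not dominated.
D2: not dominated (best vCPUs).
D3: not dominated.
D4: not dominated (best network).
D5: not dominated.
D6: not dominated (best price).
D7: not dominated.
D8: dominated by D7 (price 75.19≤98.92, memory 122≥75, network 16≥12, vCPUs 48≥24).
D9: not dominated.
D10: not dominated.
D11: not dominated (best memory).
Pareto-optimal: D1, D2, D3, D4, D5, D6, D7, D9, D10, D11 → 10.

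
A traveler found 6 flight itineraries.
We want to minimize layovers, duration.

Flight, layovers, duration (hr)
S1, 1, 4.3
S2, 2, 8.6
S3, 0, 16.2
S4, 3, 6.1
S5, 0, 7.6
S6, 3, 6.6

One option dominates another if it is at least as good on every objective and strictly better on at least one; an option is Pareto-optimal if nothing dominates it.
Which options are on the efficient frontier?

S1, S5

S1: not dominated (best duration).
S2: dominated by S1 (layovers 1≤2, duration 4.3≤8.6).
S3: dominated by S5 (layovers 0≤0, duration 7.6≤16.2).
S4: dominated by S1 (layovers 1≤3, duration 4.3≤6.1).
S5: not dominated.
S6: dominated by S1 (layovers 1≤3, duration 4.3≤6.6).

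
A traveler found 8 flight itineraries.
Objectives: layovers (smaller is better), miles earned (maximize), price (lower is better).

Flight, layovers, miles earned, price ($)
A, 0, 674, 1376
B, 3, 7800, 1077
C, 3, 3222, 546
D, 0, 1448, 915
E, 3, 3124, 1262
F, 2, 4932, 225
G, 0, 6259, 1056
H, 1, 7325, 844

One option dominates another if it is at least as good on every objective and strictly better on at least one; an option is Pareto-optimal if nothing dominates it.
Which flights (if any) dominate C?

F

F: layovers 2≤3, miles earned 4932≥3222, price 225≤546 — dominates C.
Others (A, B, D, E, G, H) are each worse than C on at least one objective.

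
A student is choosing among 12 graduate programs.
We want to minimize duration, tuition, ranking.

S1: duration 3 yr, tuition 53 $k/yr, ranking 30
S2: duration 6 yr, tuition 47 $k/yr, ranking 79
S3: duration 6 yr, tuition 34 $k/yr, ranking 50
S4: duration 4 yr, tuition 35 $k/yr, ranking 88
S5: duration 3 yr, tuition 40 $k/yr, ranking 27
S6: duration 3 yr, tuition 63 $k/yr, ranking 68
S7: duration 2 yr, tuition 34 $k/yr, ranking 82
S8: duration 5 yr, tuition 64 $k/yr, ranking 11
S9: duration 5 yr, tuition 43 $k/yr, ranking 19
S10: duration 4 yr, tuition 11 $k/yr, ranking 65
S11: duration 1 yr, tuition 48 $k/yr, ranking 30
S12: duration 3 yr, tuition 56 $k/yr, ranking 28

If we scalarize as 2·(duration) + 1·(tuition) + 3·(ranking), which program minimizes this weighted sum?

S8

S1: 2·3 + 1·53 + 3·30 = 149
S2: 2·6 + 1·47 + 3·79 = 296
S3: 2·6 + 1·34 + 3·50 = 196
S4: 2·4 + 1·35 + 3·88 = 307
S5: 2·3 + 1·40 + 3·27 = 127
S6: 2·3 + 1·63 + 3·68 = 273
S7: 2·2 + 1·34 + 3·82 = 284
S8: 2·5 + 1·64 + 3·11 = 107
S9: 2·5 + 1·43 + 3·19 = 110
S10: 2·4 + 1·11 + 3·65 = 214
S11: 2·1 + 1·48 + 3·30 = 140
S12: 2·3 + 1·56 + 3·28 = 146
Lowest: S8 at 107.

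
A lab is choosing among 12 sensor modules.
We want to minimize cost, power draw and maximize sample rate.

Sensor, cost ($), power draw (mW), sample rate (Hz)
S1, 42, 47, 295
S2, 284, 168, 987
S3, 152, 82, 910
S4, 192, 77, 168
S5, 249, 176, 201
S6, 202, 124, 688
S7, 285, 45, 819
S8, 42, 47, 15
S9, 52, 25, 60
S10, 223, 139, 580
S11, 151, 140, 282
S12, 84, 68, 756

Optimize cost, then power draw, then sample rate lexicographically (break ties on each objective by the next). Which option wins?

S1

First minimize cost: best is 42, kept {S1, S8}.
Then minimize power draw: best is 47, kept {S1, S8}.
Then maximize sample rate: best is 295, kept {S1}.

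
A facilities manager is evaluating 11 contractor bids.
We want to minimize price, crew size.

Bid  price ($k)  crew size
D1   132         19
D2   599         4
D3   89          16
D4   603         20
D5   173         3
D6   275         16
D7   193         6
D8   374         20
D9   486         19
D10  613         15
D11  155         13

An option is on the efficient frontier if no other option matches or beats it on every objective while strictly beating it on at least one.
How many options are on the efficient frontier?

3

D1: dominated by D3 (price 89≤132, crew size 16≤19).
D2: dominated by D5 (price 173≤599, crew size 3≤4).
D3: not dominated (best price).
D4: dominated by D1 (price 132≤603, crew size 19≤20).
D5: not dominated (best crew size).
D6: dominated by D3 (price 89≤275, crew size 16≤16).
D7: dominated by D5 (price 173≤193, crew size 3≤6).
D8: dominated by D1 (price 132≤374, crew size 19≤20).
D9: dominated by D1 (price 132≤486, crew size 19≤19).
D10: dominated by D2 (price 599≤613, crew size 4≤15).
D11: not dominated.
Pareto-optimal: D3, D5, D11 → 3.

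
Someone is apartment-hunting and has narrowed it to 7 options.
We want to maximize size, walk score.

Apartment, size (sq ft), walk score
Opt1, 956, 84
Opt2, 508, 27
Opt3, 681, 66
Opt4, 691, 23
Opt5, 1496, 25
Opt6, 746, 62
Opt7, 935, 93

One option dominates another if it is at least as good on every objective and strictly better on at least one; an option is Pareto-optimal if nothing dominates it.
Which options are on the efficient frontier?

Opt1: not dominated.
Opt2: dominated by Opt1 (size 956≥508, walk score 84≥27).
Opt3: dominated by Opt1 (size 956≥681, walk score 84≥66).
Opt4: dominated by Opt1 (size 956≥691, walk score 84≥23).
Opt5: not dominated (best size).
Opt6: dominated by Opt1 (size 956≥746, walk score 84≥62).
Opt7: not dominated (best walk score).

Opt1, Opt5, Opt7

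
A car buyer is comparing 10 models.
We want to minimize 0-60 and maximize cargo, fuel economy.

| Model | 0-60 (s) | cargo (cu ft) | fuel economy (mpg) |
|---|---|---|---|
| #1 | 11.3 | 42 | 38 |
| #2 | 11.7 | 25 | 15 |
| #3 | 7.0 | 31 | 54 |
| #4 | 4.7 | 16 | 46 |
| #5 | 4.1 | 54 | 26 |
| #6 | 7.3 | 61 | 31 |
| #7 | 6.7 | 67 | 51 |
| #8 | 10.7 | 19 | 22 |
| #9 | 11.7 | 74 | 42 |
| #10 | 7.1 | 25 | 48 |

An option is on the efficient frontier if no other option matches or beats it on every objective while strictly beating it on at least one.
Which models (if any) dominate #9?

#1: worse on cargo (42 vs 74).
#2: worse on cargo (25 vs 74).
#3: worse on cargo (31 vs 74).
#4: worse on cargo (16 vs 74).
#5: worse on cargo (54 vs 74).
#6: worse on cargo (61 vs 74).
#7: worse on cargo (67 vs 74).
#8: worse on cargo (19 vs 74).
#10: worse on cargo (25 vs 74).
No option dominates #9.

none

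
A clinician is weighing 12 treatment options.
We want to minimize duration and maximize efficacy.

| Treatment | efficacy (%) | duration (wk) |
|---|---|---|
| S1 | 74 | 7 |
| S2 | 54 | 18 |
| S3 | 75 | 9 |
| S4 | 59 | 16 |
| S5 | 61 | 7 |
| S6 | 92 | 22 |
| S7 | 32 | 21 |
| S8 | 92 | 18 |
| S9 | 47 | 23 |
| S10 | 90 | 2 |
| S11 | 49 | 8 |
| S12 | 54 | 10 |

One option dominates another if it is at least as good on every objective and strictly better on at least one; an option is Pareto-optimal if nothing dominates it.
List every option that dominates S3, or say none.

S10

S10: efficacy 90≥75, duration 2≤9 — dominates S3.
Others (S1, S2, S4, S5, S6, S7, S8, S9, S11, S12) are each worse than S3 on at least one objective.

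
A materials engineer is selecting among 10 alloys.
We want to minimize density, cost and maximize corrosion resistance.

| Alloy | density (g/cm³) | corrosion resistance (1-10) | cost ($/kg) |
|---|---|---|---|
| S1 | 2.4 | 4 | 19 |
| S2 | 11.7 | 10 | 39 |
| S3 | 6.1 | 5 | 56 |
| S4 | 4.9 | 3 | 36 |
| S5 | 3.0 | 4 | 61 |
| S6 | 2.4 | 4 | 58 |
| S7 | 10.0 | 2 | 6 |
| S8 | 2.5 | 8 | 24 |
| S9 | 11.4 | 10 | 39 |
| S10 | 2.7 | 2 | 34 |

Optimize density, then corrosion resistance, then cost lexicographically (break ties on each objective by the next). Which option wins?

S1

First minimize density: best is 2.4, kept {S1, S6}.
Then maximize corrosion resistance: best is 4, kept {S1, S6}.
Then minimize cost: best is 19, kept {S1}.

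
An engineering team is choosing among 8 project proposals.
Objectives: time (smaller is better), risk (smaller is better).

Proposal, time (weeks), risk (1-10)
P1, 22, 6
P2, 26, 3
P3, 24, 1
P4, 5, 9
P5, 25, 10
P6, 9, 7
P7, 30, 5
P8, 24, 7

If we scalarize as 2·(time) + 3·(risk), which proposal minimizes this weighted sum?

P4

P1: 2·22 + 3·6 = 62
P2: 2·26 + 3·3 = 61
P3: 2·24 + 3·1 = 51
P4: 2·5 + 3·9 = 37
P5: 2·25 + 3·10 = 80
P6: 2·9 + 3·7 = 39
P7: 2·30 + 3·5 = 75
P8: 2·24 + 3·7 = 69
Lowest: P4 at 37.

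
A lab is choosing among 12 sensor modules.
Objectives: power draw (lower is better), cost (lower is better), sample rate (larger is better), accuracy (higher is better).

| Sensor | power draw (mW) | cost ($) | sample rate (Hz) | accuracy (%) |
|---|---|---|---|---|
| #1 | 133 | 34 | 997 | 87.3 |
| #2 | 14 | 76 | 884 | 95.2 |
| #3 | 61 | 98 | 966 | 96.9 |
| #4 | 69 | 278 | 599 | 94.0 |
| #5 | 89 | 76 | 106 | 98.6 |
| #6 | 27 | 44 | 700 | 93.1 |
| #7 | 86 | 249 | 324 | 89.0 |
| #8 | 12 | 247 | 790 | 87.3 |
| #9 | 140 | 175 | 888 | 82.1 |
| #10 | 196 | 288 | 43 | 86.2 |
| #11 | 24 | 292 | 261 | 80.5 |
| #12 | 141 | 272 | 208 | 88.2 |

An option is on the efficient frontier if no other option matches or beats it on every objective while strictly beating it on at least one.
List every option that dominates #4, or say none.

#2, #3

#2: power draw 14≤69, cost 76≤278, sample rate 884≥599, accuracy 95.2≥94.0 — dominates #4.
#3: power draw 61≤69, cost 98≤278, sample rate 966≥599, accuracy 96.9≥94.0 — dominates #4.
Others (#1, #5, #6, #7, #8, #9, #10, #11, #12) are each worse than #4 on at least one objective.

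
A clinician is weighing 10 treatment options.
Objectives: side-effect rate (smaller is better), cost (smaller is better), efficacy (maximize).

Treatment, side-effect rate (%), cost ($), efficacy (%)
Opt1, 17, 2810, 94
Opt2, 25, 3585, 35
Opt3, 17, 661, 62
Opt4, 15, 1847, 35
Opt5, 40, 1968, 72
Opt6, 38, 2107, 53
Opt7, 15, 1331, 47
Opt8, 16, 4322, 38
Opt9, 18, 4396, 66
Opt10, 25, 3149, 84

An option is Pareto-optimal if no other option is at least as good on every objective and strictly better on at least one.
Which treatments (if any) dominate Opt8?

Opt7: side-effect rate 15≤16, cost 1331≤4322, efficacy 47≥38 — dominates Opt8.
Others (Opt1, Opt2, Opt3, Opt4, Opt5, Opt6, Opt9, Opt10) are each worse than Opt8 on at least one objective.

Opt7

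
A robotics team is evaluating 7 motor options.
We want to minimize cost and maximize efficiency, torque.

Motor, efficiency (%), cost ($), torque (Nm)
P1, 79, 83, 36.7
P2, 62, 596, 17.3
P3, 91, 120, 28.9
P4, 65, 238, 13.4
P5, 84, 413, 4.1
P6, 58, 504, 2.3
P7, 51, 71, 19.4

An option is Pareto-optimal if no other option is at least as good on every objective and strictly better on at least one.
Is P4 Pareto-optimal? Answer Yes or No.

No

P1 vs P4: efficiency 79≥65, cost 83≤238, torque 36.7≥13.4 — P1 is at least as good on every objective and strictly better on at least one, so P1 dominates P4.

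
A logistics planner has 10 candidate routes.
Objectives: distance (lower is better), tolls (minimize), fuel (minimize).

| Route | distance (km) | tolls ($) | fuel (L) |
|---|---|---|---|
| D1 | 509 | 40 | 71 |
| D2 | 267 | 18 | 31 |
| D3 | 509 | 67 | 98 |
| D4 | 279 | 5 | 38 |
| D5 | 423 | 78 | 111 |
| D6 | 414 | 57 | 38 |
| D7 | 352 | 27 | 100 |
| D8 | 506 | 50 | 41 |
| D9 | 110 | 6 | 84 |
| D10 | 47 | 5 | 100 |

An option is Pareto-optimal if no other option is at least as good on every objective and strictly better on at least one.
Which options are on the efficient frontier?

D2, D4, D9, D10

D1: dominated by D2 (distance 267≤509, tolls 18≤40, fuel 31≤71).
D2: not dominated (best fuel).
D3: dominated by D1 (distance 509≤509, tolls 40≤67, fuel 71≤98).
D4: not dominated.
D5: dominated by D2 (distance 267≤423, tolls 18≤78, fuel 31≤111).
D6: dominated by D2 (distance 267≤414, tolls 18≤57, fuel 31≤38).
D7: dominated by D2 (distance 267≤352, tolls 18≤27, fuel 31≤100).
D8: dominated by D2 (distance 267≤506, tolls 18≤50, fuel 31≤41).
D9: not dominated.
D10: not dominated (best distance).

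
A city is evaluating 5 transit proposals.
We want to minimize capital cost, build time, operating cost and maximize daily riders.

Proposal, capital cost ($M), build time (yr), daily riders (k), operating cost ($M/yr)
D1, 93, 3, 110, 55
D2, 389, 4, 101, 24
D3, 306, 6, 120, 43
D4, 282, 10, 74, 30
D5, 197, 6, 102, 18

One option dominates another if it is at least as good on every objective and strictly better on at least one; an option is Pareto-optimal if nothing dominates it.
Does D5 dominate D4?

Yes

D5 vs D4: capital cost 197≤282, build time 6≤10, daily riders 102≥74, operating cost 18≤30 — D5 is at least as good on every objective with at least one strict improvement.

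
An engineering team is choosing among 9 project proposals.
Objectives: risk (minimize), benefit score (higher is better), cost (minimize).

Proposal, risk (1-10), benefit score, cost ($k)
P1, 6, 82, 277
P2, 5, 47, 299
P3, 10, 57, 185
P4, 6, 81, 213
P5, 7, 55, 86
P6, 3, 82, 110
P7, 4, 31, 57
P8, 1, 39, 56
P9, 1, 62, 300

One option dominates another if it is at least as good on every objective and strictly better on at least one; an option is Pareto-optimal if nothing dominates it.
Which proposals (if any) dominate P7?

P8: risk 1≤4, benefit score 39≥31, cost 56≤57 — dominates P7.
Others (P1, P2, P3, P4, P5, P6, P9) are each worse than P7 on at least one objective.

P8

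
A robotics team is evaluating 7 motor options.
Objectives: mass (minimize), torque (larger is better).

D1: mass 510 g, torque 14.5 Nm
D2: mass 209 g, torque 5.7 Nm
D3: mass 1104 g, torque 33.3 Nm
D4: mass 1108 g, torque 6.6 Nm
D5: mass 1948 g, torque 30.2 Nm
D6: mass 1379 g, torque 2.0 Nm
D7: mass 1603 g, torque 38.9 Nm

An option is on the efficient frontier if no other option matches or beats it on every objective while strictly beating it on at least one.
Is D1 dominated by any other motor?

D2: worse on torque (5.7 vs 14.5).
D3: worse on mass (1104 vs 510).
D4: worse on mass (1108 vs 510).
D5: worse on mass (1948 vs 510).
D6: worse on mass (1379 vs 510).
D7: worse on mass (1603 vs 510).
No option is at least as good as D1 on every objective and strictly better on one.

No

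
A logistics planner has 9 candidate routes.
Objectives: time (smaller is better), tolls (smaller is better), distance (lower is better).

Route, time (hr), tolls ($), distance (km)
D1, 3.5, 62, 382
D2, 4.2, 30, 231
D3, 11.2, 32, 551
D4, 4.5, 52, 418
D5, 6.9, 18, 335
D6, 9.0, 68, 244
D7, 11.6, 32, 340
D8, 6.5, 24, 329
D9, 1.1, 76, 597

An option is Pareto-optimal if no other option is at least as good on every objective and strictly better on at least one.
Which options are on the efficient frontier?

D1, D2, D5, D8, D9

D1: not dominated.
D2: not dominated (best distance).
D3: dominated by D2 (time 4.2≤11.2, tolls 30≤32, distance 231≤551).
D4: dominated by D2 (time 4.2≤4.5, tolls 30≤52, distance 231≤418).
D5: not dominated (best tolls).
D6: dominated by D2 (time 4.2≤9.0, tolls 30≤68, distance 231≤244).
D7: dominated by D2 (time 4.2≤11.6, tolls 30≤32, distance 231≤340).
D8: not dominated.
D9: not dominated (best time).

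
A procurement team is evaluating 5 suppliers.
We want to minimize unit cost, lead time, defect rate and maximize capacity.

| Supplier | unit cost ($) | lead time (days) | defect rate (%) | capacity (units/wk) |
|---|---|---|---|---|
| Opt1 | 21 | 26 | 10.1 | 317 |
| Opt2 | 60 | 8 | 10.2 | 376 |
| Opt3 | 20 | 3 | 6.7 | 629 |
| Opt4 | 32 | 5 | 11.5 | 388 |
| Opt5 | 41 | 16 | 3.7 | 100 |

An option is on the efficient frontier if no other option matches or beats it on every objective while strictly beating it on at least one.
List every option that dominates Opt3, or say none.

none

Opt1: worse on unit cost (21 vs 20).
Opt2: worse on unit cost (60 vs 20).
Opt4: worse on unit cost (32 vs 20).
Opt5: worse on unit cost (41 vs 20).
No option dominates Opt3.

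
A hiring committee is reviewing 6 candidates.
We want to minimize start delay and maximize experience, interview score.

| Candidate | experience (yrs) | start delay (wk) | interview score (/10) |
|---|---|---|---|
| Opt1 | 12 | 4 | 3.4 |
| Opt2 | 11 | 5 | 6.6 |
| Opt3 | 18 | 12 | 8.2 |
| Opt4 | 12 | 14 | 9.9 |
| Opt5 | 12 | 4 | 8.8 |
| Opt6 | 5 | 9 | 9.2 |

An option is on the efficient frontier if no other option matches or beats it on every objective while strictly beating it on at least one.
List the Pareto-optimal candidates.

Opt1: dominated by Opt5 (experience 12≥12, start delay 4≤4, interview score 8.8≥3.4).
Opt2: dominated by Opt5 (experience 12≥11, start delay 4≤5, interview score 8.8≥6.6).
Opt3: not dominated (best experience).
Opt4: not dominated (best interview score).
Opt5: not dominated.
Opt6: not dominated.

Opt3, Opt4, Opt5, Opt6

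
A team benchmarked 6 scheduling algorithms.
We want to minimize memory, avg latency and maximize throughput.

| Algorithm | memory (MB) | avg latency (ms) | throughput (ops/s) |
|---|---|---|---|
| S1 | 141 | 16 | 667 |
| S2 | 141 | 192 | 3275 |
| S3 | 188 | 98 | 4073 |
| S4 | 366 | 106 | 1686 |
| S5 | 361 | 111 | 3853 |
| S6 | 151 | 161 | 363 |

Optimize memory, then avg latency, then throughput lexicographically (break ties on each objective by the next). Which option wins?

S1

First minimize memory: best is 141, kept {S1, S2}.
Then minimize avg latency: best is 16, kept {S1}.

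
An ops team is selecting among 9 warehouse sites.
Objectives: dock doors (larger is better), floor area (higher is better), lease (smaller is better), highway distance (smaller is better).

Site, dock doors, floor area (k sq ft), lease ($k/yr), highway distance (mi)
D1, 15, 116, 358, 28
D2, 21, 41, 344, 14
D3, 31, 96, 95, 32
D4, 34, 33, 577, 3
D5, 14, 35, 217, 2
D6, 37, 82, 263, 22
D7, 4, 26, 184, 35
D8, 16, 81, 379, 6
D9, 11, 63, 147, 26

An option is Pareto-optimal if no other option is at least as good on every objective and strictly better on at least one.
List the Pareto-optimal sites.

D1, D2, D3, D4, D5, D6, D8, D9

D1: not dominated (best floor area).
D2: not dominated.
D3: not dominated (best lease).
D4: not dominated.
D5: not dominated (best highway distance).
D6: not dominated (best dock doors).
D7: dominated by D3 (dock doors 31≥4, floor area 96≥26, lease 95≤184, highway distance 32≤35).
D8: not dominated.
D9: not dominated.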